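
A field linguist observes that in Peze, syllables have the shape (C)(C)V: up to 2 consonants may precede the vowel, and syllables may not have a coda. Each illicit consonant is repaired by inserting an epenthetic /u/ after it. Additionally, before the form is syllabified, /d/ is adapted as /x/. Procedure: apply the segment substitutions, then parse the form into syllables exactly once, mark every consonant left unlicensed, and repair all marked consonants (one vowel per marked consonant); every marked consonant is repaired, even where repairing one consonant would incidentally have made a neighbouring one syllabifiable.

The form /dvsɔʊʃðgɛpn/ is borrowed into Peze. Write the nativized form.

Substitution: /d/ → /x/, giving /xvsɔʊʃðgɛpn/.
Syllabifying with onset maximization leaves /x/, /ʃ/, /p/, /n/ stranded (no codas are permitted; onsets may contain at most 2 consonants).
Epenthesis after each stranded consonant: /x/ → /xu/, /ʃ/ → /ʃu/, /p/ → /pu/, /n/ → /nu/.

xuvsɔʊʃuðgɛpunu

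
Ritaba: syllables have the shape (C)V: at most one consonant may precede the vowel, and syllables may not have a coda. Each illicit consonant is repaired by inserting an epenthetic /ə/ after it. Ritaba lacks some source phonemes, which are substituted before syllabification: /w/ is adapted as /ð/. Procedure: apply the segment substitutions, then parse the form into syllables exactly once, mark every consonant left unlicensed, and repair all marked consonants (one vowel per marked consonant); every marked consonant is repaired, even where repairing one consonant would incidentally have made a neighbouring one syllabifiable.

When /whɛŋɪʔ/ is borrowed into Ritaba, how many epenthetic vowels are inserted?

2

After substitution the input is /ðhɛŋɪʔ/.
The unsyllabifiable consonants are /ð/, /ʔ/; each receives one epenthetic vowel.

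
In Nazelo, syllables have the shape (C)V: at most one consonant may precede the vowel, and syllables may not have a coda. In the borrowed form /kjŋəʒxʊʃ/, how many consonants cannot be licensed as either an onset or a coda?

Under (C)V, the unsyllabifiable consonants are /k/, /j/, /ʒ/, /ʃ/ (no codas are permitted; onsets are limited to one consonant).

4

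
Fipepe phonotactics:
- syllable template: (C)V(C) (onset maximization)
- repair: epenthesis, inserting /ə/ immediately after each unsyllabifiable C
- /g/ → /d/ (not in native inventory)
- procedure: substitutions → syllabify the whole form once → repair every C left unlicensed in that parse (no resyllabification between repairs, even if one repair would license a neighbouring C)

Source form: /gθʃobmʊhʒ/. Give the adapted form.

Substitution: /g/ → /d/, giving /dθʃobmʊhʒ/.
Under (C)V(C), the unsyllabifiable consonants are /d/, /θ/, /ʒ/ (at most one coda consonant is licensed; onsets are limited to one consonant).
Inserting the epenthetic vowel yields /d/ → /də/, /θ/ → /θə/, /ʒ/ → /ʒə/.

dəθəʃobmʊhʒə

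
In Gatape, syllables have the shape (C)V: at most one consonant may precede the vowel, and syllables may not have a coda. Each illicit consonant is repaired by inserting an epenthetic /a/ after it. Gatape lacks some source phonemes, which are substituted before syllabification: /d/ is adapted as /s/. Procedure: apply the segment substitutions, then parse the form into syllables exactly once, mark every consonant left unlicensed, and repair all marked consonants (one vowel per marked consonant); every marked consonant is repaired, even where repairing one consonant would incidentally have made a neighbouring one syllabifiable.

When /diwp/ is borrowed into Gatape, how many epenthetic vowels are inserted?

2

After substitution the input is /siwp/.
The unsyllabifiable consonants are /w/, /p/; each receives one epenthetic vowel.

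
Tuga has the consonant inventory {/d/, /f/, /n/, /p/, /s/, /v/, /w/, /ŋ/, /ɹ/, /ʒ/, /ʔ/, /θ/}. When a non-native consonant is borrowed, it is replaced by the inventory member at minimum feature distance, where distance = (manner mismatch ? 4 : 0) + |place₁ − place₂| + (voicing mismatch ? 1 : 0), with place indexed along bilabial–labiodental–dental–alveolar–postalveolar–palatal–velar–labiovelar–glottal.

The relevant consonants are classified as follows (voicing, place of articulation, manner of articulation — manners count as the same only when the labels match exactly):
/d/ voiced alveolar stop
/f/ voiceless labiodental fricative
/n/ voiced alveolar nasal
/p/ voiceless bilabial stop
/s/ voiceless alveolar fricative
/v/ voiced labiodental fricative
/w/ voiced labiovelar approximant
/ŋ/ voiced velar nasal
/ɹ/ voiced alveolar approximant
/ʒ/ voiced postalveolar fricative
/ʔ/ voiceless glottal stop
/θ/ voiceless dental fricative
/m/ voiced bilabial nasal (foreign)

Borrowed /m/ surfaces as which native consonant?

/n/ is closest: same manner (nasal), place distance 3 (bilabial→alveolar), same voicing; total 3. Next closest is /p/ at distance 5.

n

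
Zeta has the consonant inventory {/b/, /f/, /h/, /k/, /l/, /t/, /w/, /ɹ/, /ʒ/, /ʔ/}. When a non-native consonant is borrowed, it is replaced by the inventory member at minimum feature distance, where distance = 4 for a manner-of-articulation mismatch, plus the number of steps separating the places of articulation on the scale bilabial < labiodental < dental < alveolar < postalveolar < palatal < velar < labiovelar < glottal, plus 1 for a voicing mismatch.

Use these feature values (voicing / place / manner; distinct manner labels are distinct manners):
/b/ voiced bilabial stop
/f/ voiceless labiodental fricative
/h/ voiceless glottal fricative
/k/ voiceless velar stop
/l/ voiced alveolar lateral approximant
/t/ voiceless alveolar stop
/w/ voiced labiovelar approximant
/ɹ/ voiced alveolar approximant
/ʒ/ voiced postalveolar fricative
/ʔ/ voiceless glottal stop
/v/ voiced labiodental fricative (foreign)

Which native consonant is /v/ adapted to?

f

/f/ is closest: same manner (fricative), place distance 0 (labiodental→labiodental), voicing differs (+1); total 1. Next closest is /ʒ/ at distance 3.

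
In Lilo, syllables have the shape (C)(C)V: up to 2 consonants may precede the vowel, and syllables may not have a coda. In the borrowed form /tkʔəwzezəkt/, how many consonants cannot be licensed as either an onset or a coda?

The consonants /t/, /k/, /t/ cannot be parsed into a legal (C)(C)V syllable (no codas are permitted; onsets may contain at most 2 consonants).

3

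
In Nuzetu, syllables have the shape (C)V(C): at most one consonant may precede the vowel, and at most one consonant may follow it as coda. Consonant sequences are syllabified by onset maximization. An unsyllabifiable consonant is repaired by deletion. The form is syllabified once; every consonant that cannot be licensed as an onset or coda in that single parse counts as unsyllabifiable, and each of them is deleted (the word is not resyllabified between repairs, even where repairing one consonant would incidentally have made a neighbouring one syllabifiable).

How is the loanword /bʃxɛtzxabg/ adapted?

xɛtxab

Under (C)V(C), the unsyllabifiable consonants are /b/, /ʃ/, /z/, /g/ (at most one coda consonant is licensed; onsets are limited to one consonant).
Deleting the stranded consonants removes /b/, /ʃ/, /z/, /g/.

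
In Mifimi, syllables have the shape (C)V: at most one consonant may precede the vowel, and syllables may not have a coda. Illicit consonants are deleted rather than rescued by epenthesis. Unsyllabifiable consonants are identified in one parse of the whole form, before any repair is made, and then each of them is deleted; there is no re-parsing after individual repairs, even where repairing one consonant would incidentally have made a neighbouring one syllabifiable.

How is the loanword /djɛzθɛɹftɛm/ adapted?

Under (C)V, the unsyllabifiable consonants are /d/, /z/, /ɹ/, /f/, /m/ (no codas are permitted; onsets are limited to one consonant).
Deleting the stranded consonants removes /d/, /z/, /ɹ/, /f/, /m/.

jɛθɛtɛ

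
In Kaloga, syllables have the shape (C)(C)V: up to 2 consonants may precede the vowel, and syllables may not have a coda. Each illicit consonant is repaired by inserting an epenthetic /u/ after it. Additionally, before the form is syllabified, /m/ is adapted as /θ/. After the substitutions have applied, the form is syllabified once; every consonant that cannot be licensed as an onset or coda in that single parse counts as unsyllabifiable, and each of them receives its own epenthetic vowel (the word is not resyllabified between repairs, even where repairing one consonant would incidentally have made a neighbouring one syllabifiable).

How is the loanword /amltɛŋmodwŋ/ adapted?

Substitution: /m/ → /θ/, giving /aθltɛŋθodwŋ/.
Syllabifying with onset maximization leaves /θ/, /d/, /w/, /ŋ/ stranded (no codas are permitted; onsets may contain at most 2 consonants).
Each unlicensed consonant becomes the onset of a new syllable: /θ/ → /θu/, /d/ → /du/, /w/ → /wu/, /ŋ/ → /ŋu/.

aθultɛŋθoduwuŋu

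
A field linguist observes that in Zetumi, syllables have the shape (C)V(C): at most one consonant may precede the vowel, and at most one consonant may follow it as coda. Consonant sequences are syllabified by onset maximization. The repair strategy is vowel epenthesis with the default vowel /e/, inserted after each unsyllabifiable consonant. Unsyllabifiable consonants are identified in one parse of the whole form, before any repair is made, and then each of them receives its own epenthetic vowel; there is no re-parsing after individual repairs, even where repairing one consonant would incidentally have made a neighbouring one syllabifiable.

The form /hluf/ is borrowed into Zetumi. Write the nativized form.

heluf

Under (C)V(C), the unsyllabifiable consonants are /h/ (at most one coda consonant is licensed; onsets are limited to one consonant).
Each unlicensed consonant becomes the onset of a new syllable: /h/ → /he/.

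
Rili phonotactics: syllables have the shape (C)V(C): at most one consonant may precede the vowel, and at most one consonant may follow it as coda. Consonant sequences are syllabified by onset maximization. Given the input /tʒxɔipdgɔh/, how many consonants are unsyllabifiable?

3

The consonants /t/, /ʒ/, /d/ cannot be parsed into a legal (C)V(C) syllable (at most one coda consonant is licensed; onsets are limited to one consonant).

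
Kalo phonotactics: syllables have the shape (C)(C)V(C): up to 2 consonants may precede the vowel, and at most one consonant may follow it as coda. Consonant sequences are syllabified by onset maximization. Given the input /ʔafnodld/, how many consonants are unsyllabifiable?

Syllabifying with onset maximization leaves /l/, /d/ stranded (at most one coda consonant is licensed; onsets may contain at most 2 consonants).

2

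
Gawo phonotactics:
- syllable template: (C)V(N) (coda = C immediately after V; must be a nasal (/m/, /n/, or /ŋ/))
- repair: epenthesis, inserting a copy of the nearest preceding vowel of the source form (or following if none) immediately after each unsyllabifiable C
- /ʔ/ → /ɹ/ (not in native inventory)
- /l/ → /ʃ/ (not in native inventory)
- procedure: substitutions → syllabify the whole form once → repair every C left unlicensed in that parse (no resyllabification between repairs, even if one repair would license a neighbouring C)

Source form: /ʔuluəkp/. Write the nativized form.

Substitution: /ʔ/ → /ɹ/, /l/ → /ʃ/, giving /ɹuʃuəkp/.
Under (C)V(N), the unsyllabifiable consonants are /k/, /p/ (only a nasal (/m/, /n/, or /ŋ/) is licensed in coda position; onsets are limited to one consonant).
Epenthesis after each stranded consonant: /k/ → /kə/, /p/ → /pə/.

ɹuʃuəkəpə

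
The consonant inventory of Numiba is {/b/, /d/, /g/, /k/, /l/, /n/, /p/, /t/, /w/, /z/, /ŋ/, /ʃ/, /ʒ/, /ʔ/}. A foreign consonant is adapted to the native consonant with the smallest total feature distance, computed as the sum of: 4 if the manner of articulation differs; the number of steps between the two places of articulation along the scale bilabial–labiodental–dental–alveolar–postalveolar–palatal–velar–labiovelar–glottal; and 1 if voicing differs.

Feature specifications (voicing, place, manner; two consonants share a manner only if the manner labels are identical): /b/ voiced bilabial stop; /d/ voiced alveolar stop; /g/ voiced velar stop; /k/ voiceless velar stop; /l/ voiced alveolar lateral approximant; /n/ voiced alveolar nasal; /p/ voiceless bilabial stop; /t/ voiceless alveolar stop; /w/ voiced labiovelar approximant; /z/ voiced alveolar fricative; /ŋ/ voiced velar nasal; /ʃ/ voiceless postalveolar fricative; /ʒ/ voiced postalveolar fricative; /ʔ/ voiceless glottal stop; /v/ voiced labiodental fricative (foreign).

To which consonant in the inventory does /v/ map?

z

/z/ is closest: same manner (fricative), place distance 2 (labiodental→alveolar), same voicing; total 2. Next closest is /ʒ/ at distance 3.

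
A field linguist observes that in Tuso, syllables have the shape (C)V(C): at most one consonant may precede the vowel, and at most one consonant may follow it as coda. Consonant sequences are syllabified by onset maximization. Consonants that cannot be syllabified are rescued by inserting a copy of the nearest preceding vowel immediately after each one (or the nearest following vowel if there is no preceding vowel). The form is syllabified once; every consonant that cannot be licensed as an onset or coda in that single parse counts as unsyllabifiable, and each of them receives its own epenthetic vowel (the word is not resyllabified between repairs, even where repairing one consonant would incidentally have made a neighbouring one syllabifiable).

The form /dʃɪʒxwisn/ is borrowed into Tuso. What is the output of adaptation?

dɪʃɪʒxɪwisni

Syllabifying with onset maximization leaves /d/, /x/, /n/ stranded (at most one coda consonant is licensed; onsets are limited to one consonant).
Each unlicensed consonant becomes the onset of a new syllable: /d/ → /dɪ/, /x/ → /xɪ/, /n/ → /ni/.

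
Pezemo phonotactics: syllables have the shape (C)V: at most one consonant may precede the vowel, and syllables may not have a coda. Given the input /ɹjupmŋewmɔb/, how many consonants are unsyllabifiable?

The consonants /ɹ/, /p/, /m/, /w/, /b/ cannot be parsed into a legal (C)V syllable (no codas are permitted; onsets are limited to one consonant).

5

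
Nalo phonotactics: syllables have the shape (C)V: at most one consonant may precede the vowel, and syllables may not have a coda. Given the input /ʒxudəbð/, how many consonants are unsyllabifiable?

3

Syllabifying with onset maximization leaves /ʒ/, /b/, /ð/ stranded (no codas are permitted; onsets are limited to one consonant).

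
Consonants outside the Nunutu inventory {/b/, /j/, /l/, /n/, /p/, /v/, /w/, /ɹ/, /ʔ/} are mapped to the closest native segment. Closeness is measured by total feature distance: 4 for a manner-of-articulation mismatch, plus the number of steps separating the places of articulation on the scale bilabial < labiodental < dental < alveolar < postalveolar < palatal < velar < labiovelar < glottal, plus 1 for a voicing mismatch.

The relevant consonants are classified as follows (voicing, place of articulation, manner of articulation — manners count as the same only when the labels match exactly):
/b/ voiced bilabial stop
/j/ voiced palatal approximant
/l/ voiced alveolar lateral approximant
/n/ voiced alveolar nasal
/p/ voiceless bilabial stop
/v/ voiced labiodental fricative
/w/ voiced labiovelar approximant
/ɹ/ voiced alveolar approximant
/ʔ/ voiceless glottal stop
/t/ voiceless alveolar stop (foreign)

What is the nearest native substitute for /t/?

/p/ is closest: same manner (stop), place distance 3 (alveolar→bilabial), same voicing; total 3. Next closest is /b/ at distance 4.

p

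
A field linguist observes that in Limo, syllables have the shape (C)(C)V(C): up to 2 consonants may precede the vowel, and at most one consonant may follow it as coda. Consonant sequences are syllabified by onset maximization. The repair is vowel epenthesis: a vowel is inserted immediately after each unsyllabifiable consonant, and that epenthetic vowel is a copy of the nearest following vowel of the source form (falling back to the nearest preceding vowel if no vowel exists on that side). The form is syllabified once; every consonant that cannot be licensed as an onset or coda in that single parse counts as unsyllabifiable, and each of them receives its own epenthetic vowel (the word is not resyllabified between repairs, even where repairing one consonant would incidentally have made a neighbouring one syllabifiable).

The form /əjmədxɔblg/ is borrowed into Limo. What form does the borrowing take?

əjmədxɔblɔgɔ

Under (C)(C)V(C), the unsyllabifiable consonants are /l/, /g/ (at most one coda consonant is licensed; onsets may contain at most 2 consonants).
Each unlicensed consonant becomes the onset of a new syllable: /l/ → /lɔ/, /g/ → /gɔ/.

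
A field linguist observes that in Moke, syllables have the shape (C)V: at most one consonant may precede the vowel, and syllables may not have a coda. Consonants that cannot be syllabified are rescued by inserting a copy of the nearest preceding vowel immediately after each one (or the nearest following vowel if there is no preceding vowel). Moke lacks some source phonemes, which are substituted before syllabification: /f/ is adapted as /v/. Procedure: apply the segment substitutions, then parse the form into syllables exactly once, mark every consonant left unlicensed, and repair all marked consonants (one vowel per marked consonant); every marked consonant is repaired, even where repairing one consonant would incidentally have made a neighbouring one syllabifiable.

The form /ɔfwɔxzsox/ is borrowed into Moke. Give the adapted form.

Substitution: /f/ → /v/, giving /ɔvwɔxzsox/.
The consonants /v/, /x/, /z/, /x/ cannot be parsed into a legal (C)V syllable (no codas are permitted; onsets are limited to one consonant).
Inserting the epenthetic vowel yields /v/ → /vɔ/, /x/ → /xɔ/, /z/ → /zɔ/, /x/ → /xo/.

ɔvɔwɔxɔzɔsoxo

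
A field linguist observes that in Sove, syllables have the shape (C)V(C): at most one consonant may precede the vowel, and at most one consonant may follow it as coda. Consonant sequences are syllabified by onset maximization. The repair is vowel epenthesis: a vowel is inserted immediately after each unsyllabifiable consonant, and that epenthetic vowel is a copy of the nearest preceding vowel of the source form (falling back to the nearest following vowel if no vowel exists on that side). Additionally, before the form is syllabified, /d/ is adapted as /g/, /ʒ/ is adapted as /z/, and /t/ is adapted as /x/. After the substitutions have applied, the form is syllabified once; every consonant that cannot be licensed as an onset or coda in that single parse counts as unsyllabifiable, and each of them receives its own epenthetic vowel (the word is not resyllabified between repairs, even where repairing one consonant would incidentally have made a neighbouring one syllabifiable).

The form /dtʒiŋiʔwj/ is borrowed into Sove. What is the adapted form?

Substitution: /d/ → /g/, /t/ → /x/, /ʒ/ → /z/, giving /gxziŋiʔwj/.
The consonants /g/, /x/, /w/, /j/ cannot be parsed into a legal (C)V(C) syllable (at most one coda consonant is licensed; onsets are limited to one consonant).
Each unlicensed consonant becomes the onset of a new syllable: /g/ → /gi/, /x/ → /xi/, /w/ → /wi/, /j/ → /ji/.

gixiziŋiʔwiji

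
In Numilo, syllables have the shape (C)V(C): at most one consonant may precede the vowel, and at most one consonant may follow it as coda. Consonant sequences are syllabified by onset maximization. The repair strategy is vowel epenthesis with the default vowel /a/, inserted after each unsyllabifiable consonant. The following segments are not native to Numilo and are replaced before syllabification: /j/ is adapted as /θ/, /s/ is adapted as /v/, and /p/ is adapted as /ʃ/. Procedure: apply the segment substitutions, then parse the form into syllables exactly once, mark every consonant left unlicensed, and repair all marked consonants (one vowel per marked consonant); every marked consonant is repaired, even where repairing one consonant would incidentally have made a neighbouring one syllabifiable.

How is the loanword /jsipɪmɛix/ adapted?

θaviʃɪmɛix

Substitution: /j/ → /θ/, /s/ → /v/, /p/ → /ʃ/, giving /θviʃɪmɛix/.
The consonants /θ/ cannot be parsed into a legal (C)V(C) syllable (at most one coda consonant is licensed; onsets are limited to one consonant).
Each unlicensed consonant becomes the onset of a new syllable: /θ/ → /θa/.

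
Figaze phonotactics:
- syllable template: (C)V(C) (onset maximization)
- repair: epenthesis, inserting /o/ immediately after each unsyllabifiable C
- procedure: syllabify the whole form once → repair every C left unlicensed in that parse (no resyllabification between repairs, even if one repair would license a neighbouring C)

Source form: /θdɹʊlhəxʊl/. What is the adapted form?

θodoɹʊlhəxʊl

The consonants /θ/, /d/ cannot be parsed into a legal (C)V(C) syllable (at most one coda consonant is licensed; onsets are limited to one consonant).
Inserting the epenthetic vowel yields /θ/ → /θo/, /d/ → /do/.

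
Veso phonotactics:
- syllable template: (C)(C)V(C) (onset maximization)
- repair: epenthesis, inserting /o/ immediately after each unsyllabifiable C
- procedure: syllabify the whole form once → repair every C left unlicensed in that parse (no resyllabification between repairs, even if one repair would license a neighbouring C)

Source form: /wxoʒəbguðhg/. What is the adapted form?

Syllabifying with onset maximization leaves /h/, /g/ stranded (at most one coda consonant is licensed; onsets may contain at most 2 consonants).
Epenthesis after each stranded consonant: /h/ → /ho/, /g/ → /go/.

wxoʒəbguðhogo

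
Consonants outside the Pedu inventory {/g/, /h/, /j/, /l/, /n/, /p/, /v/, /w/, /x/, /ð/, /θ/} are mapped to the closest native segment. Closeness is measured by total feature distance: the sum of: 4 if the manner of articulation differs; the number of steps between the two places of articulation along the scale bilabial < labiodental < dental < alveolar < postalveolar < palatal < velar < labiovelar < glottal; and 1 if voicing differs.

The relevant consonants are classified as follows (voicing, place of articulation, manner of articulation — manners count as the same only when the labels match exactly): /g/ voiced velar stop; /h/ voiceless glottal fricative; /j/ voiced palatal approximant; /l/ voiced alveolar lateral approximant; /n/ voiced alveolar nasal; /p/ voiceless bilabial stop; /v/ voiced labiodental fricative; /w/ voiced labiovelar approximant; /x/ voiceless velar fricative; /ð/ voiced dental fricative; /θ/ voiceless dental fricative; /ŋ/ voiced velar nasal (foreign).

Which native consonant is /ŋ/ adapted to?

/n/ is closest: same manner (nasal), place distance 3 (velar→alveolar), same voicing; total 3. Next closest is /g/ at distance 4.

n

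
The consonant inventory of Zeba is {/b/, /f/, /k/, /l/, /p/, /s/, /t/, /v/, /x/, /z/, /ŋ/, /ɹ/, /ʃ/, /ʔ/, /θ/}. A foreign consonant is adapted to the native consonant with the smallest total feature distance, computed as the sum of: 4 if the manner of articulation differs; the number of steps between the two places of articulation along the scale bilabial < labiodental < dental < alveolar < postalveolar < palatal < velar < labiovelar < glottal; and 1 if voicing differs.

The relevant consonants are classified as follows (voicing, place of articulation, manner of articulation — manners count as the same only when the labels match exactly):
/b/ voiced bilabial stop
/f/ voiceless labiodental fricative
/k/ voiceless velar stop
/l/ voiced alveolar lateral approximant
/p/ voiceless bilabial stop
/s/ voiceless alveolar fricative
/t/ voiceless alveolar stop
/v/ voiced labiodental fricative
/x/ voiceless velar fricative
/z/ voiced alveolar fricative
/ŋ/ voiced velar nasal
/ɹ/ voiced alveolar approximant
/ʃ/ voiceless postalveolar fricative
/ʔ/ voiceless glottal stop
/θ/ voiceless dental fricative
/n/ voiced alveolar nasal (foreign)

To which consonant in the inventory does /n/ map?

/ŋ/ is closest: same manner (nasal), place distance 3 (alveolar→velar), same voicing; total 3. Next closest is /l/ at distance 4.

ŋ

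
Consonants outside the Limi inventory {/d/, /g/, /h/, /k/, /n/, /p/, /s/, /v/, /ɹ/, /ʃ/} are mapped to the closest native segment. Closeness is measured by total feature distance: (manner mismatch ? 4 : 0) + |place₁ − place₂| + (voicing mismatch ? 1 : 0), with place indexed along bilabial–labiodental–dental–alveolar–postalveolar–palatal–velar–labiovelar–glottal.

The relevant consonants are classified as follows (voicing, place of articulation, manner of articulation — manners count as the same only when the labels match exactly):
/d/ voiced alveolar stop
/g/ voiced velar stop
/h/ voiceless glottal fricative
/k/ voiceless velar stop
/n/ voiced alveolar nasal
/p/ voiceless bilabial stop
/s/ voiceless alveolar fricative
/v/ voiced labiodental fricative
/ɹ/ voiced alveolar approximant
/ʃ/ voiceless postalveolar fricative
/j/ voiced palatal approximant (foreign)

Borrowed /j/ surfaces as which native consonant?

/ɹ/ is closest: same manner (approximant), place distance 2 (palatal→alveolar), same voicing; total 2. Next closest is /g/ at distance 5.

ɹ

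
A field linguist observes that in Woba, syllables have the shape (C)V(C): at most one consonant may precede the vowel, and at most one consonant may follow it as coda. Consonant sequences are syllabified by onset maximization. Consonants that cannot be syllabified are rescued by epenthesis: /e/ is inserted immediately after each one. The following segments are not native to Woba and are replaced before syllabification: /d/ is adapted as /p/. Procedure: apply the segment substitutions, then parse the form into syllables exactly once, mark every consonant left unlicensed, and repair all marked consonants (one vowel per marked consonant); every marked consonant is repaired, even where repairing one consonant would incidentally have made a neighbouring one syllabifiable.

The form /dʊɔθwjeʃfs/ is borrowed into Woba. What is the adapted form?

pʊɔθwejeʃfese

Substitution: /d/ → /p/, giving /pʊɔθwjeʃfs/.
The consonants /w/, /f/, /s/ cannot be parsed into a legal (C)V(C) syllable (at most one coda consonant is licensed; onsets are limited to one consonant).
Inserting the epenthetic vowel yields /w/ → /we/, /f/ → /fe/, /s/ → /se/.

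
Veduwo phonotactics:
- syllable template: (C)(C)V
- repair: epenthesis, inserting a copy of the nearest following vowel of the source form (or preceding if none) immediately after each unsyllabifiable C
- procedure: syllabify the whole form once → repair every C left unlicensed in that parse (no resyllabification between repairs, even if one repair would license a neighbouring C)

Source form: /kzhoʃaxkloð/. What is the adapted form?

kozhoʃaxokloðo

The consonants /k/, /x/, /ð/ cannot be parsed into a legal (C)(C)V syllable (no codas are permitted; onsets may contain at most 2 consonants).
Inserting the epenthetic vowel yields /k/ → /ko/, /x/ → /xo/, /ð/ → /ðo/.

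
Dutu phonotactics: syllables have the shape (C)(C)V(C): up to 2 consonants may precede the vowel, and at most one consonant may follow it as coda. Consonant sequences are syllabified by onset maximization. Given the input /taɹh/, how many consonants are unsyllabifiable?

The consonants /h/ cannot be parsed into a legal (C)(C)V(C) syllable (at most one coda consonant is licensed; onsets may contain at most 2 consonants).

1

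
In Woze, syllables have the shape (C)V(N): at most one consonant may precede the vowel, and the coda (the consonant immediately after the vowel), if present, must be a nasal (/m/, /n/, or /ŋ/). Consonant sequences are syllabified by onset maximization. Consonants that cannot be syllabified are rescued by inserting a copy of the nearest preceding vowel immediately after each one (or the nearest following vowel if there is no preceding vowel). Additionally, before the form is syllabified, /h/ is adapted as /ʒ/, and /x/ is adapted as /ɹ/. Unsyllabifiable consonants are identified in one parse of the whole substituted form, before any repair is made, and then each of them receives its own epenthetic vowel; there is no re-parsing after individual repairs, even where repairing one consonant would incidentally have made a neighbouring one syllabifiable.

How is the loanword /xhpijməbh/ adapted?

ɹiʒipijiməbəʒə

Substitution: /x/ → /ɹ/, /h/ → /ʒ/, giving /ɹʒpijməbʒ/.
Under (C)V(N), the unsyllabifiable consonants are /ɹ/, /ʒ/, /j/, /b/, /ʒ/ (only a nasal (/m/, /n/, or /ŋ/) is licensed in coda position; onsets are limited to one consonant).
Each unlicensed consonant becomes the onset of a new syllable: /ɹ/ → /ɹi/, /ʒ/ → /ʒi/, /j/ → /ji/, /b/ → /bə/, /ʒ/ → /ʒə/.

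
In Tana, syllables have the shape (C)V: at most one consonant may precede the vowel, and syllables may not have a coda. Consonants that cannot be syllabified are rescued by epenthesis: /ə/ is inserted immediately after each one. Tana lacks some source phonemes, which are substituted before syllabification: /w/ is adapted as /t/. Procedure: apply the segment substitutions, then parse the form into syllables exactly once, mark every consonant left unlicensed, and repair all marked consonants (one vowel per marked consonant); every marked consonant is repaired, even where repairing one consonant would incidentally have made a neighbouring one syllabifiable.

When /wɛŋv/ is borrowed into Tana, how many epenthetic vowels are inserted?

2

After substitution the input is /tɛŋv/.
The unsyllabifiable consonants are /ŋ/, /v/; each receives one epenthetic vowel.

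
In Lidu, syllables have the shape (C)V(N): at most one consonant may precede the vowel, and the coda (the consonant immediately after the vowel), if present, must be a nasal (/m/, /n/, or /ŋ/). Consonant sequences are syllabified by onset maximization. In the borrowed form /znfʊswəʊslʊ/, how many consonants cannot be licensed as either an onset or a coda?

4

The consonants /z/, /n/, /s/, /s/ cannot be parsed into a legal (C)V(N) syllable (only a nasal (/m/, /n/, or /ŋ/) is licensed in coda position; onsets are limited to one consonant).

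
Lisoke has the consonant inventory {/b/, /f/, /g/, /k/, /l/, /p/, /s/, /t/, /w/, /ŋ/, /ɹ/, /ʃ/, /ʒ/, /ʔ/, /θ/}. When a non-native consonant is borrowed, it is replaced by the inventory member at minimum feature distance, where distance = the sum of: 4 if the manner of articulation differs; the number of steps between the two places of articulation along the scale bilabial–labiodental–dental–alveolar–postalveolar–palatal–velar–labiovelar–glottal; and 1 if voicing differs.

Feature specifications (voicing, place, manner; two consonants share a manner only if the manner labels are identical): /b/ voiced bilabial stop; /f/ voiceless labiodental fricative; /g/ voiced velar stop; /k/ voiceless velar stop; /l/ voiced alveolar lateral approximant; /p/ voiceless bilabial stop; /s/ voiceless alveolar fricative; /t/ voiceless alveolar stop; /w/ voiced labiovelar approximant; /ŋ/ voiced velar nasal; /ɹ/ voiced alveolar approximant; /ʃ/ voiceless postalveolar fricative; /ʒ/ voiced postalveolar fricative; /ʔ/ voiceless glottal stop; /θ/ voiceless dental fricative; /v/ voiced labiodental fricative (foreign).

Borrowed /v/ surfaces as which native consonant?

/f/ is closest: same manner (fricative), place distance 0 (labiodental→labiodental), voicing differs (+1); total 1. Next closest is /θ/ at distance 2.

f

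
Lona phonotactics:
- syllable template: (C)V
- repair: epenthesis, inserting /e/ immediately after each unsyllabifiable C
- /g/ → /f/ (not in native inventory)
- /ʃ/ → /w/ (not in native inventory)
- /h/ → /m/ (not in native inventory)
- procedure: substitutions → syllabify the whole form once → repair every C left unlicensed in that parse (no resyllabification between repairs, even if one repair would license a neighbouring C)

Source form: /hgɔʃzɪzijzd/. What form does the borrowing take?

Substitution: /h/ → /m/, /g/ → /f/, /ʃ/ → /w/, giving /mfɔwzɪzijzd/.
Syllabifying with onset maximization leaves /m/, /w/, /j/, /z/, /d/ stranded (no codas are permitted; onsets are limited to one consonant).
Each unlicensed consonant becomes the onset of a new syllable: /m/ → /me/, /w/ → /we/, /j/ → /je/, /z/ → /ze/, /d/ → /de/.

mefɔwezɪzijezede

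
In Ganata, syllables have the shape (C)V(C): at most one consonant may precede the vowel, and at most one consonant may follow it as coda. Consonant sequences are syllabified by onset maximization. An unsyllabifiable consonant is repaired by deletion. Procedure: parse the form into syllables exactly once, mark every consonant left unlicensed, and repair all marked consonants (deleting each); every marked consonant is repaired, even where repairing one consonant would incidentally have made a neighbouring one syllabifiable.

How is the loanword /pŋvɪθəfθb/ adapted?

Under (C)V(C), the unsyllabifiable consonants are /p/, /ŋ/, /θ/, /b/ (at most one coda consonant is licensed; onsets are limited to one consonant).
Each unlicensed consonant is deleted: /p/, /ŋ/, /θ/, /b/.

vɪθəf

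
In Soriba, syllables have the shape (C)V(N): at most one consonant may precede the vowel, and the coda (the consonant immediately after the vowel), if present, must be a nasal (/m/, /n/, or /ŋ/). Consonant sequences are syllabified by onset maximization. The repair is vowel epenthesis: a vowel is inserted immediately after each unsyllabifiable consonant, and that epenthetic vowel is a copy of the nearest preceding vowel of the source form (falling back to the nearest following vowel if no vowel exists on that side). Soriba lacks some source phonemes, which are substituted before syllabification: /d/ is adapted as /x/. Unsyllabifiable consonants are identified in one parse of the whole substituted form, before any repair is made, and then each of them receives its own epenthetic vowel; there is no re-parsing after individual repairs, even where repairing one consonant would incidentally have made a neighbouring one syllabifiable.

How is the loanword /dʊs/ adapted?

Substitution: /d/ → /x/, giving /xʊs/.
The consonants /s/ cannot be parsed into a legal (C)V(N) syllable (only a nasal (/m/, /n/, or /ŋ/) is licensed in coda position; onsets are limited to one consonant).
Inserting the epenthetic vowel yields /s/ → /sʊ/.

xʊsʊ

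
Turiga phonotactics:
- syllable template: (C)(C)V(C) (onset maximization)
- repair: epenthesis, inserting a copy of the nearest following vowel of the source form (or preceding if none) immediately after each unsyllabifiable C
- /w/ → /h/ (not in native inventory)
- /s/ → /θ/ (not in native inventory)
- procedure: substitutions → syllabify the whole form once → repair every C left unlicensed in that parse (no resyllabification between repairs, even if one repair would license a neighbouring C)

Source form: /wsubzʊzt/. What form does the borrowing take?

Substitution: /w/ → /h/, /s/ → /θ/, giving /hθubzʊzt/.
The consonants /t/ cannot be parsed into a legal (C)(C)V(C) syllable (at most one coda consonant is licensed; onsets may contain at most 2 consonants).
Epenthesis after each stranded consonant: /t/ → /tʊ/.

hθubzʊztʊ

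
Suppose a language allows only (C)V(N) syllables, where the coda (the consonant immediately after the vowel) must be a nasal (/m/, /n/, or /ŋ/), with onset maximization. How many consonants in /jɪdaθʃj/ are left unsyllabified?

The consonants /θ/, /ʃ/, /j/ cannot be parsed into a legal (C)V(N) syllable (only a nasal (/m/, /n/, or /ŋ/) is licensed in coda position; onsets are limited to one consonant).

3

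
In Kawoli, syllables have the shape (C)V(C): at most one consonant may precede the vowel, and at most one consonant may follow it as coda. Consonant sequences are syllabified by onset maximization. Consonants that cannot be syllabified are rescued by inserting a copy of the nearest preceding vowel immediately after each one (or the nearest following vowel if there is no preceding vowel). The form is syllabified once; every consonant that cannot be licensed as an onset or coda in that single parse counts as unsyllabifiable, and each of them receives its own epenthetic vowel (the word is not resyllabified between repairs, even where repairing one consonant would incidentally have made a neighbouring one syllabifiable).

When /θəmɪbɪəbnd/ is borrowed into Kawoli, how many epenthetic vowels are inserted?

The unsyllabifiable consonants are /n/, /d/; each receives one epenthetic vowel.

2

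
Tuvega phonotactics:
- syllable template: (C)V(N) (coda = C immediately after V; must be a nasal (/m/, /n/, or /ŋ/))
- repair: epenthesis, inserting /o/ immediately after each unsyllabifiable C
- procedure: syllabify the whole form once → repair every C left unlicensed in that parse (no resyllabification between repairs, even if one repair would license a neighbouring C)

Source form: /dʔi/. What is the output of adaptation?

doʔi

The consonants /d/ cannot be parsed into a legal (C)V(N) syllable (only a nasal (/m/, /n/, or /ŋ/) is licensed in coda position; onsets are limited to one consonant).
Inserting the epenthetic vowel yields /d/ → /do/.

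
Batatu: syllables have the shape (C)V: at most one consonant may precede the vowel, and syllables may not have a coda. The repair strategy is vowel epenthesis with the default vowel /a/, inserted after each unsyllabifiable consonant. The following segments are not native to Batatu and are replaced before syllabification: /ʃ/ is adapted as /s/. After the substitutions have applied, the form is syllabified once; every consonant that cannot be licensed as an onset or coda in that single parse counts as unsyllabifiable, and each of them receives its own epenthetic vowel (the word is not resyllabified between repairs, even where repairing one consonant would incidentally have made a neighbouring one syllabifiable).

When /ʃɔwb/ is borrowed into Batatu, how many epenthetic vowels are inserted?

2

After substitution the input is /sɔwb/.
The unsyllabifiable consonants are /w/, /b/; each receives one epenthetic vowel.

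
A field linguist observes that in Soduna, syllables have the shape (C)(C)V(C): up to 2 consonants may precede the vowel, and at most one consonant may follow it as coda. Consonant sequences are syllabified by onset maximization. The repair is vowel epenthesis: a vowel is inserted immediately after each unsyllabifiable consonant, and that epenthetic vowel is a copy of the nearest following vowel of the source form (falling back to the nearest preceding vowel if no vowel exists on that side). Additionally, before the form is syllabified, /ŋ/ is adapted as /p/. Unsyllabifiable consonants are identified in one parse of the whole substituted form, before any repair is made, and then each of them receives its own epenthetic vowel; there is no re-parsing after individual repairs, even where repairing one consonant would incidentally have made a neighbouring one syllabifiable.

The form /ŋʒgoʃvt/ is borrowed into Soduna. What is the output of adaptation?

poʒgoʃvoto

Substitution: /ŋ/ → /p/, giving /pʒgoʃvt/.
Syllabifying with onset maximization leaves /p/, /v/, /t/ stranded (at most one coda consonant is licensed; onsets may contain at most 2 consonants).
Epenthesis after each stranded consonant: /p/ → /po/, /v/ → /vo/, /t/ → /to/.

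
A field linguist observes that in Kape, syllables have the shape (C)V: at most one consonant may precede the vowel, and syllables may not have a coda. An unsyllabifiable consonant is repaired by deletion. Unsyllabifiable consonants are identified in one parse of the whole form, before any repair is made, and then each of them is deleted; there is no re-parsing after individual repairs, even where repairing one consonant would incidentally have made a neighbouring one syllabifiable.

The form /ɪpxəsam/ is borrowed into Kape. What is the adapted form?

ɪxəsa

Under (C)V, the unsyllabifiable consonants are /p/, /m/ (no codas are permitted; onsets are limited to one consonant).
Deletion applies to /p/, /m/.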